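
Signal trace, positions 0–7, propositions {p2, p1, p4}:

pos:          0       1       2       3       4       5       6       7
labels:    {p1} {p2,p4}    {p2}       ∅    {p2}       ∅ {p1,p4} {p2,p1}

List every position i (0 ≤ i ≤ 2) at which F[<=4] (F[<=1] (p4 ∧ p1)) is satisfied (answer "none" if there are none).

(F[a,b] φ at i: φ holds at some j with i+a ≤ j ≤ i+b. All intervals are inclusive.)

1, 2

Evaluate at each i in [0,2]:
  i=0: ✗ (none in [0,4])
  i=1: ✓ (witness j=5)
  i=2: ✓ (witness j=5)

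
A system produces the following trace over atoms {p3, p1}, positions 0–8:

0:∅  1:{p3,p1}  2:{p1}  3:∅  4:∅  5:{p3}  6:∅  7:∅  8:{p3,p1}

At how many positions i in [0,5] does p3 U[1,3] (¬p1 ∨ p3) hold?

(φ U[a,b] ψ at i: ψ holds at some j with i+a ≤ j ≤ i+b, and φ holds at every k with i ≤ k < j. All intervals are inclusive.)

1

Evaluate at each i in [0,5]:
  i=0: ✗ (lhs fails at k=0 before rhs at j=1)
  i=1: ✗ (lhs fails at k=2 before rhs at j=3)
  i=2: ✗ (lhs fails at k=2 before rhs at j=3)
  i=3: ✗ (lhs fails at k=3 before rhs at j=4)
  i=4: ✗ (lhs fails at k=4 before rhs at j=5)
  i=5: ✓ (rhs at j=6; lhs holds on [5,5])
Positions where it holds: {5} → 1.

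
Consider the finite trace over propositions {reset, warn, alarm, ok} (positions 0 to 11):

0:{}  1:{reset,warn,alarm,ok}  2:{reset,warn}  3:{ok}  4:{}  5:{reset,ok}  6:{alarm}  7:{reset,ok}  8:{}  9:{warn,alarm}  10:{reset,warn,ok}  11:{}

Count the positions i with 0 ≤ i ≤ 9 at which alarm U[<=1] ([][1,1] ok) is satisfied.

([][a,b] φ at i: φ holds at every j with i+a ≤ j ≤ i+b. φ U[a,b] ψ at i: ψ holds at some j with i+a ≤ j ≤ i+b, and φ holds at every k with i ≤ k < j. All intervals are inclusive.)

Evaluate at each i in [0,9]:
  i=0: ✓ (rhs at j=0)
  i=1: ✓ (rhs at j=2; lhs holds on [1,1])
  i=2: ✓ (rhs at j=2)
  i=3: ✗ (lhs fails at k=3 before rhs at j=4)
  i=4: ✓ (rhs at j=4)
  i=5: ✗ (lhs fails at k=5 before rhs at j=6)
  i=6: ✓ (rhs at j=6)
  i=7: ✗ (no rhs in [7,8])
  i=8: ✗ (lhs fails at k=8 before rhs at j=9)
  i=9: ✓ (rhs at j=9)
Positions where it holds: {0, 1, 2, 4, 6, 9} → 6.

6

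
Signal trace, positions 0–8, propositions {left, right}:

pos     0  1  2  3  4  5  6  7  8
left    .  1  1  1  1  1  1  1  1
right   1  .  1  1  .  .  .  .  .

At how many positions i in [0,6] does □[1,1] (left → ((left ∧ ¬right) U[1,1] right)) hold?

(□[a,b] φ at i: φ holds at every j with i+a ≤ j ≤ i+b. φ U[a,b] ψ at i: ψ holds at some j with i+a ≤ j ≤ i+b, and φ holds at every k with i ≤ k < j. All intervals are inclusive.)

1

Evaluate at each i in [0,6]:
  i=0: ✓ (all of [1,1])
  i=1: ✗ (fails at j=2)
  i=2: ✗ (fails at j=3)
  i=3: ✗ (fails at j=4)
  i=4: ✗ (fails at j=5)
  i=5: ✗ (fails at j=6)
  i=6: ✗ (fails at j=7)
Positions where it holds: {0} → 1.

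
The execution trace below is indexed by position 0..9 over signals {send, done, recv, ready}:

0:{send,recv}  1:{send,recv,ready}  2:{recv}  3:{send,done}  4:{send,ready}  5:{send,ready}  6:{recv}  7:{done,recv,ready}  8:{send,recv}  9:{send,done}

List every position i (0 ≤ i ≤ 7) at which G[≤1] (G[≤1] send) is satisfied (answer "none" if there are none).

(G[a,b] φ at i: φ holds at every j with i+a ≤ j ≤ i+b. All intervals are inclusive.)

3

Evaluate at each i in [0,7]:
  i=0: ✗ (fails at j=1)
  i=1: ✗ (fails at j=1)
  i=2: ✗ (fails at j=2)
  i=3: ✓ (all of [3,4])
  i=4: ✗ (fails at j=5)
  i=5: ✗ (fails at j=5)
  i=6: ✗ (fails at j=6)
  i=7: ✗ (fails at j=7)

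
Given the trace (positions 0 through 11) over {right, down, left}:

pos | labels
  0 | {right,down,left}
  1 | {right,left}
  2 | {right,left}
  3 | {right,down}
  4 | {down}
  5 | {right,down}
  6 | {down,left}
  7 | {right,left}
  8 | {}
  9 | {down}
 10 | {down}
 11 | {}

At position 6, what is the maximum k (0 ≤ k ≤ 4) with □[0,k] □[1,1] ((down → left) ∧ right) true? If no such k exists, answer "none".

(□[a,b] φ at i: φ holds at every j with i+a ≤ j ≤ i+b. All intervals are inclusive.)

0

□[1,1] ((down → left) ∧ right) must hold from j=6 onward; find where it first fails.
  j=6: holds
  j=7: fails
Holds on [6,6], so largest k = 0.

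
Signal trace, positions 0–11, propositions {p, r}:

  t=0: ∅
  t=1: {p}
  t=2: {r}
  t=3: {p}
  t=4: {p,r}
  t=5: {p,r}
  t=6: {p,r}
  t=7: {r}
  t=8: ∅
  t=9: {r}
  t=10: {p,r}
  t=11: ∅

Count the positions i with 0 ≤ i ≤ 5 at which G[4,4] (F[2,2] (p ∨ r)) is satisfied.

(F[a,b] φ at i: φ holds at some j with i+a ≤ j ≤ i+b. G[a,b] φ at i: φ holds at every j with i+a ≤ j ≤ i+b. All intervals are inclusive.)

4

Evaluate at each i in [0,5]:
  i=0: ✓ (all of [4,4])
  i=1: ✓ (all of [5,5])
  i=2: ✗ (fails at j=6)
  i=3: ✓ (all of [7,7])
  i=4: ✓ (all of [8,8])
  i=5: ✗ (fails at j=9)
Positions where it holds: {0, 1, 3, 4} → 4.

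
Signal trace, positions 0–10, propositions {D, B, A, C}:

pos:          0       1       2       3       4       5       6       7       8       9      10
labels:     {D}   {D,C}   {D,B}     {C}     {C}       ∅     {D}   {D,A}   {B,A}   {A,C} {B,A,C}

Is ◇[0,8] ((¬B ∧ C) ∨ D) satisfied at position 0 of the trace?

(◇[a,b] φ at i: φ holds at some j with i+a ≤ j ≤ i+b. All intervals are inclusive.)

True

Check ((¬B ∧ C) ∨ D) at each j in [0,8]:
  j=0: true
  j=1: true
  j=2: true
  j=3: true
  j=4: true
  j=5: false
  j=6: true
  j=7: true
  j=8: false
Found at j=0 → formula holds.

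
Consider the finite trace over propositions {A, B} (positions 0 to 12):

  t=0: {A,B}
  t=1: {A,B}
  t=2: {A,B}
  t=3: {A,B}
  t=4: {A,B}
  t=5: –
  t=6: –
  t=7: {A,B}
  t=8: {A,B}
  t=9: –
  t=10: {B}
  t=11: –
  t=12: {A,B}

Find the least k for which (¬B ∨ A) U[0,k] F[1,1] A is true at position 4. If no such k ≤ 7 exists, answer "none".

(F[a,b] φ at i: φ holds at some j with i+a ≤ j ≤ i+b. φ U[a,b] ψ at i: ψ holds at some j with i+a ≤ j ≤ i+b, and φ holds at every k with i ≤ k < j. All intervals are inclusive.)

Need earliest j ≥ 4 with F[1,1] A, and (¬B ∨ A) at every k in [4,j-1].
  j=4: rhs fails.
  j=5: rhs fails.
  j=6: rhs holds; lhs holds on [4,5]. k = 2.

2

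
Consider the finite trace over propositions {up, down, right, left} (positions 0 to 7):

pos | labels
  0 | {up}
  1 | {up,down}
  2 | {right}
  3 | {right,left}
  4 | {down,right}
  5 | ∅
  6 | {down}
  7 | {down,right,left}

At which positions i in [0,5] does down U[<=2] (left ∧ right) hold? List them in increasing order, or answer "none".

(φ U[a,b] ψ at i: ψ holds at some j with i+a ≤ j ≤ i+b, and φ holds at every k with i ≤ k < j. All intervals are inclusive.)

3

Evaluate at each i in [0,5]:
  i=0: ✗ (no rhs in [0,2])
  i=1: ✗ (lhs fails at k=2 before rhs at j=3)
  i=2: ✗ (lhs fails at k=2 before rhs at j=3)
  i=3: ✓ (rhs at j=3)
  i=4: ✗ (no rhs in [4,6])
  i=5: ✗ (lhs fails at k=5 before rhs at j=7)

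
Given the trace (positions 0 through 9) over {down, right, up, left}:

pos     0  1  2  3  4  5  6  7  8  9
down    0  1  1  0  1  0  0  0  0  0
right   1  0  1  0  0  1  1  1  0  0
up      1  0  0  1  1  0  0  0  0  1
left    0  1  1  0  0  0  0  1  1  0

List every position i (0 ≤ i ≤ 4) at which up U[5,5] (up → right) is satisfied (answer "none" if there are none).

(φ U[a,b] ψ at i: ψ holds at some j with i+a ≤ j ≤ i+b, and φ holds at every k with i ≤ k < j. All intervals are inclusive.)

Evaluate at each i in [0,4]:
  i=0: ✗ (lhs fails at k=1 before rhs at j=5)
  i=1: ✗ (lhs fails at k=1 before rhs at j=6)
  i=2: ✗ (lhs fails at k=2 before rhs at j=7)
  i=3: ✗ (lhs fails at k=5 before rhs at j=8)
  i=4: ✗ (no rhs in [9,9])

none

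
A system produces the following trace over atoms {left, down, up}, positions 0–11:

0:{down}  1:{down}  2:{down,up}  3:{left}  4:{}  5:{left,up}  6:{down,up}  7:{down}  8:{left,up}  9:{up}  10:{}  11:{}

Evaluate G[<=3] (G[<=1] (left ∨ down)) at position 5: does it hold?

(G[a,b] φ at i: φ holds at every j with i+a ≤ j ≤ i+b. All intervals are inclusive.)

Does not hold

Check G[<=1] (left ∨ down) at every j in [5,8]:
  j=5: holds on [5,6]
  j=6: holds on [6,7]
  j=7: holds on [7,8]
  j=8: fails at 9
Fails at j=8 → formula fails.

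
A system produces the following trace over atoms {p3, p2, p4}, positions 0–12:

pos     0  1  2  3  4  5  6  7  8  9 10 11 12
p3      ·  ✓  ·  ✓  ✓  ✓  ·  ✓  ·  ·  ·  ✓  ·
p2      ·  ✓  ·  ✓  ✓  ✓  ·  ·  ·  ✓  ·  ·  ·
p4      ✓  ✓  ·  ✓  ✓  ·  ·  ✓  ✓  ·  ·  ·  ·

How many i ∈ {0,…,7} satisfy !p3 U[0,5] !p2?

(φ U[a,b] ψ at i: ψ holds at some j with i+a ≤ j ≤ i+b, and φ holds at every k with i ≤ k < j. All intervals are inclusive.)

Evaluate at each i in [0,7]:
  i=0: ✓ (rhs at j=0)
  i=1: ✗ (lhs fails at k=1 before rhs at j=2)
  i=2: ✓ (rhs at j=2)
  i=3: ✗ (lhs fails at k=3 before rhs at j=6)
  i=4: ✗ (lhs fails at k=4 before rhs at j=6)
  i=5: ✗ (lhs fails at k=5 before rhs at j=6)
  i=6: ✓ (rhs at j=6)
  i=7: ✓ (rhs at j=7)
Positions where it holds: {0, 2, 6, 7} → 4.

4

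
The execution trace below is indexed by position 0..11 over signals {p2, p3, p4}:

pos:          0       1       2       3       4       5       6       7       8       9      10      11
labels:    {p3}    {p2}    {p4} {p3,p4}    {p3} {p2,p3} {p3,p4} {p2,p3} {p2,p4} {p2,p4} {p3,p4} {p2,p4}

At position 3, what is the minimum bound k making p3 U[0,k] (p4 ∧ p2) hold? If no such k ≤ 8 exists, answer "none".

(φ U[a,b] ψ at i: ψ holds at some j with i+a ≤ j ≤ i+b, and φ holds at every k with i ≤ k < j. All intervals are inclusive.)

Need earliest j ≥ 3 with (p4 ∧ p2), and p3 at every k in [3,j-1].
  j=3: rhs fails.
  j=4: rhs fails.
  j=5: rhs fails.
  j=6: rhs fails.
  j=7: rhs fails.
  j=8: rhs holds; lhs holds on [3,7]. k = 5.

5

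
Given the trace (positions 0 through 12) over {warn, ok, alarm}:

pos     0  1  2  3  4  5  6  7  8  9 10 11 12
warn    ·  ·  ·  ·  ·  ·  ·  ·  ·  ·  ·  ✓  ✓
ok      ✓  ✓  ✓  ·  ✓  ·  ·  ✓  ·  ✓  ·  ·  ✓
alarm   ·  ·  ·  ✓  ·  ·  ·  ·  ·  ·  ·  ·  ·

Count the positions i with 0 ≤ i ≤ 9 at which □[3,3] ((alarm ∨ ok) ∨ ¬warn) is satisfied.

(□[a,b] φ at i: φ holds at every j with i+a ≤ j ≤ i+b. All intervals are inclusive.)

Evaluate at each i in [0,9]:
  i=0: ✓ (all of [3,3])
  i=1: ✓ (all of [4,4])
  i=2: ✓ (all of [5,5])
  i=3: ✓ (all of [6,6])
  i=4: ✓ (all of [7,7])
  i=5: ✓ (all of [8,8])
  i=6: ✓ (all of [9,9])
  i=7: ✓ (all of [10,10])
  i=8: ✗ (fails at j=11)
  i=9: ✓ (all of [12,12])
Positions where it holds: {0, 1, 2, 3, 4, 5, 6, 7, 9} → 9.

9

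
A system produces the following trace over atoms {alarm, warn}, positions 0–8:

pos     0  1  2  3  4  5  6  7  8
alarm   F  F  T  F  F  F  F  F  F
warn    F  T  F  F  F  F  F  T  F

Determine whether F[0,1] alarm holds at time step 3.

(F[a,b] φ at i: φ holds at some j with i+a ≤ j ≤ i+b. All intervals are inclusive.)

No

Check alarm at each j in [3,4]:
  j=3: false
  j=4: false
No position in the window satisfies it → formula fails.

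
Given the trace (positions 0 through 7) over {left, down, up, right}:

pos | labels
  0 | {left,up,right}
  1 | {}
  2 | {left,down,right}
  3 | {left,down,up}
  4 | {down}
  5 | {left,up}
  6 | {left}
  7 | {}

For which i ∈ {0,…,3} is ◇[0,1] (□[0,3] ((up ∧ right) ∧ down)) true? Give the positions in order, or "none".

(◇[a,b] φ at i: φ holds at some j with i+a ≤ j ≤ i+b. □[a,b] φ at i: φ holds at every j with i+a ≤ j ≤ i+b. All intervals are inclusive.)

none

Evaluate at each i in [0,3]:
  i=0: ✗ (none in [0,1])
  i=1: ✗ (none in [1,2])
  i=2: ✗ (none in [2,3])
  i=3: ✗ (none in [3,4])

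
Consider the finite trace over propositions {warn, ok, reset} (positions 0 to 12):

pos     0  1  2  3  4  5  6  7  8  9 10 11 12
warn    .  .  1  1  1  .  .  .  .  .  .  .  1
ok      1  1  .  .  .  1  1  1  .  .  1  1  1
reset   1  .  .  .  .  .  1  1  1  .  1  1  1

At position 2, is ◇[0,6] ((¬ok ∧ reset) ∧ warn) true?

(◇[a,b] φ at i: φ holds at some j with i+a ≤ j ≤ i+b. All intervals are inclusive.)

Check ((¬ok ∧ reset) ∧ warn) at each j in [2,8]:
  j=2: false
  j=3: false
  j=4: false
  j=5: false
  j=6: false
  j=7: false
  j=8: false
No position in the window satisfies it → formula fails.

False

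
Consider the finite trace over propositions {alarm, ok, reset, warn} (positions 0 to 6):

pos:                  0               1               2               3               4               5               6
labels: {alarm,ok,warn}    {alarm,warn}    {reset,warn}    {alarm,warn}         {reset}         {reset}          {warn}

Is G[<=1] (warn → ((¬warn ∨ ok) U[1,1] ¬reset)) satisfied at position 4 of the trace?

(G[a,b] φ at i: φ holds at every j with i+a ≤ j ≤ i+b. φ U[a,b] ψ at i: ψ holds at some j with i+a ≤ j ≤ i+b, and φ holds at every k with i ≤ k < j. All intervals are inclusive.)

Yes

Check (warn → ((¬warn ∨ ok) U[1,1] ¬reset)) at every j in [4,5]:
  j=4: antecedent false → ✓
  j=5: antecedent false → ✓
All positions satisfy it → formula holds.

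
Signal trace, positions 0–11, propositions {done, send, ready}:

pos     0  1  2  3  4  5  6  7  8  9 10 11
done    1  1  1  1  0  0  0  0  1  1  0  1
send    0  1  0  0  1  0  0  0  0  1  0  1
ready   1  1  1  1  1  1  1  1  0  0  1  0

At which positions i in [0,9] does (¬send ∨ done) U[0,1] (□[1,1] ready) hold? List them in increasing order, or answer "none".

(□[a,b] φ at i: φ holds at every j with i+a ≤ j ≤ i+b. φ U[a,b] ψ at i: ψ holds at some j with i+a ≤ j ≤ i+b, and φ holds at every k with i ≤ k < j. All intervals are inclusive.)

0, 1, 2, 3, 4, 5, 6, 8, 9

Evaluate at each i in [0,9]:
  i=0: ✓ (rhs at j=0)
  i=1: ✓ (rhs at j=1)
  i=2: ✓ (rhs at j=2)
  i=3: ✓ (rhs at j=3)
  i=4: ✓ (rhs at j=4)
  i=5: ✓ (rhs at j=5)
  i=6: ✓ (rhs at j=6)
  i=7: ✗ (no rhs in [7,8])
  i=8: ✓ (rhs at j=9; lhs holds on [8,8])
  i=9: ✓ (rhs at j=9)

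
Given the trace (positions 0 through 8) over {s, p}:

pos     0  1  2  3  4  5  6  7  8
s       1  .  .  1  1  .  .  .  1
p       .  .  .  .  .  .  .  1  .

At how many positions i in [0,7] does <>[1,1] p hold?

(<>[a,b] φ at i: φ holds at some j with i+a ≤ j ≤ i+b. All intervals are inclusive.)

1

Evaluate at each i in [0,7]:
  i=0: ✗ (none in [1,1])
  i=1: ✗ (none in [2,2])
  i=2: ✗ (none in [3,3])
  i=3: ✗ (none in [4,4])
  i=4: ✗ (none in [5,5])
  i=5: ✗ (none in [6,6])
  i=6: ✓ (witness j=7)
  i=7: ✗ (none in [8,8])
Positions where it holds: {6} → 1.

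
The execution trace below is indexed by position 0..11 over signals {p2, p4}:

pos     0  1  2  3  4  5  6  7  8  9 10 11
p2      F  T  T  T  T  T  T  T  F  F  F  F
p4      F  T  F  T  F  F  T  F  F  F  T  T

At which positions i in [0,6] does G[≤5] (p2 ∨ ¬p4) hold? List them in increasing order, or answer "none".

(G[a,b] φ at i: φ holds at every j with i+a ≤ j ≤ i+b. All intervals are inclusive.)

0, 1, 2, 3, 4

Evaluate at each i in [0,6]:
  i=0: ✓ (all of [0,5])
  i=1: ✓ (all of [1,6])
  i=2: ✓ (all of [2,7])
  i=3: ✓ (all of [3,8])
  i=4: ✓ (all of [4,9])
  i=5: ✗ (fails at j=10)
  i=6: ✗ (fails at j=10)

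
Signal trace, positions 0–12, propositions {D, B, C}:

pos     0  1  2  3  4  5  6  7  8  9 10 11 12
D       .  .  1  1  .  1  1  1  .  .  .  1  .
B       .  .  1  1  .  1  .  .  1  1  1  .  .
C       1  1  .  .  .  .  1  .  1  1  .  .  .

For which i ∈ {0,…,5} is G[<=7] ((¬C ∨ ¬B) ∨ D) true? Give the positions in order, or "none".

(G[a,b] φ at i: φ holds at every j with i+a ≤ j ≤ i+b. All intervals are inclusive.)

Evaluate at each i in [0,5]:
  i=0: ✓ (all of [0,7])
  i=1: ✗ (fails at j=8)
  i=2: ✗ (fails at j=8)
  i=3: ✗ (fails at j=8)
  i=4: ✗ (fails at j=8)
  i=5: ✗ (fails at j=8)

0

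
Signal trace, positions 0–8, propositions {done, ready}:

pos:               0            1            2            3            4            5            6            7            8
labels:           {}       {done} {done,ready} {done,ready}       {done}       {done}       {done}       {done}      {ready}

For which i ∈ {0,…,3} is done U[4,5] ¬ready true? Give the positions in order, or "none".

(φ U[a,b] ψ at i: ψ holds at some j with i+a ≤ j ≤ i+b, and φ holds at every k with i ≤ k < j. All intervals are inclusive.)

Evaluate at each i in [0,3]:
  i=0: ✗ (lhs fails at k=0 before rhs at j=4)
  i=1: ✓ (rhs at j=5; lhs holds on [1,4])
  i=2: ✓ (rhs at j=6; lhs holds on [2,5])
  i=3: ✓ (rhs at j=7; lhs holds on [3,6])

1, 2, 3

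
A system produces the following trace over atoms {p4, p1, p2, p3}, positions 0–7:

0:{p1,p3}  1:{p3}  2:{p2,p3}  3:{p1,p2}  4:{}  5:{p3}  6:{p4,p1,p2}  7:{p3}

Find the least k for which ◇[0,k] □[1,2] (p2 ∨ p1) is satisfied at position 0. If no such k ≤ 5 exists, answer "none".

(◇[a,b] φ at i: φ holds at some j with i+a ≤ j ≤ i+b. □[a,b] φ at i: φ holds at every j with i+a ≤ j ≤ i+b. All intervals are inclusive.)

Scan j = 0,1,… for □[1,2] (p2 ∨ p1):
  j=0: fails
  j=1: holds
First hit at j=1, so smallest k = 1-0 = 1.

1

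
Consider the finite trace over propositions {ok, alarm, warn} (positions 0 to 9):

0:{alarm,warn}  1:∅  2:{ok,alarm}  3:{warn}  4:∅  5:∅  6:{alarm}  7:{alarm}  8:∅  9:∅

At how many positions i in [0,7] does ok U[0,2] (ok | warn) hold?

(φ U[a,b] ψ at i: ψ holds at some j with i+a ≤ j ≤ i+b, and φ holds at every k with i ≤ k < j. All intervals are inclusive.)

3

Evaluate at each i in [0,7]:
  i=0: ✓ (rhs at j=0)
  i=1: ✗ (lhs fails at k=1 before rhs at j=2)
  i=2: ✓ (rhs at j=2)
  i=3: ✓ (rhs at j=3)
  i=4: ✗ (no rhs in [4,6])
  i=5: ✗ (no rhs in [5,7])
  i=6: ✗ (no rhs in [6,8])
  i=7: ✗ (no rhs in [7,9])
Positions where it holds: {0, 2, 3} → 3.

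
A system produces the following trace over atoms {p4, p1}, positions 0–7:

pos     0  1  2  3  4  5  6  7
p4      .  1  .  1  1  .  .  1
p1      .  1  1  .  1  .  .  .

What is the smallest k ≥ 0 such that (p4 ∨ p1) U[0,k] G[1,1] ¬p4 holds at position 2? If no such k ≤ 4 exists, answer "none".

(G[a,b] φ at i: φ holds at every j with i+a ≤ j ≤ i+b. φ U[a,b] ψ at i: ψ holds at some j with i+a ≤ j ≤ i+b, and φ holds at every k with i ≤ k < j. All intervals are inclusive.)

Need earliest j ≥ 2 with G[1,1] ¬p4, and (p4 ∨ p1) at every k in [2,j-1].
  j=2: rhs fails.
  j=3: rhs fails.
  j=4: rhs holds; lhs holds on [2,3]. k = 2.

2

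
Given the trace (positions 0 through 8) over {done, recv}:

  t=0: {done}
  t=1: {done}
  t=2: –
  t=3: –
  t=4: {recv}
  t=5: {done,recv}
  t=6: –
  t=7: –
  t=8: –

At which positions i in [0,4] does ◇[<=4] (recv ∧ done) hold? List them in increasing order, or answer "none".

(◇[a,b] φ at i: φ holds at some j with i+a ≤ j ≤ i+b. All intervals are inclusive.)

Evaluate at each i in [0,4]:
  i=0: ✗ (none in [0,4])
  i=1: ✓ (witness j=5)
  i=2: ✓ (witness j=5)
  i=3: ✓ (witness j=5)
  i=4: ✓ (witness j=5)

1, 2, 3, 4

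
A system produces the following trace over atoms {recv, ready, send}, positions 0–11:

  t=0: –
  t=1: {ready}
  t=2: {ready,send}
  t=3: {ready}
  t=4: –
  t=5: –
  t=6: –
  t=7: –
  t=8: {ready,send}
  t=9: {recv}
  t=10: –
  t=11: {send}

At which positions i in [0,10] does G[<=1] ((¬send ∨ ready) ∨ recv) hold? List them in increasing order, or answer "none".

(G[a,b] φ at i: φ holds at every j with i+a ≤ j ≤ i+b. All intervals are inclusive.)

0, 1, 2, 3, 4, 5, 6, 7, 8, 9

Evaluate at each i in [0,10]:
  i=0: ✓ (all of [0,1])
  i=1: ✓ (all of [1,2])
  i=2: ✓ (all of [2,3])
  i=3: ✓ (all of [3,4])
  i=4: ✓ (all of [4,5])
  i=5: ✓ (all of [5,6])
  i=6: ✓ (all of [6,7])
  i=7: ✓ (all of [7,8])
  i=8: ✓ (all of [8,9])
  i=9: ✓ (all of [9,10])
  i=10: ✗ (fails at j=11)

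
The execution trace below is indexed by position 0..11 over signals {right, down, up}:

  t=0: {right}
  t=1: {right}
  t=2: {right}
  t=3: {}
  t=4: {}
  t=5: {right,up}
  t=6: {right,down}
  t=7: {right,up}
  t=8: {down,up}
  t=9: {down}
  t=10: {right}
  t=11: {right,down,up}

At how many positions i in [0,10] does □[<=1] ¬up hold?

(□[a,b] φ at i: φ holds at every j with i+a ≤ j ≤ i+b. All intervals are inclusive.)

5

Evaluate at each i in [0,10]:
  i=0: ✓ (all of [0,1])
  i=1: ✓ (all of [1,2])
  i=2: ✓ (all of [2,3])
  i=3: ✓ (all of [3,4])
  i=4: ✗ (fails at j=5)
  i=5: ✗ (fails at j=5)
  i=6: ✗ (fails at j=7)
  i=7: ✗ (fails at j=7)
  i=8: ✗ (fails at j=8)
  i=9: ✓ (all of [9,10])
  i=10: ✗ (fails at j=11)
Positions where it holds: {0, 1, 2, 3, 9} → 5.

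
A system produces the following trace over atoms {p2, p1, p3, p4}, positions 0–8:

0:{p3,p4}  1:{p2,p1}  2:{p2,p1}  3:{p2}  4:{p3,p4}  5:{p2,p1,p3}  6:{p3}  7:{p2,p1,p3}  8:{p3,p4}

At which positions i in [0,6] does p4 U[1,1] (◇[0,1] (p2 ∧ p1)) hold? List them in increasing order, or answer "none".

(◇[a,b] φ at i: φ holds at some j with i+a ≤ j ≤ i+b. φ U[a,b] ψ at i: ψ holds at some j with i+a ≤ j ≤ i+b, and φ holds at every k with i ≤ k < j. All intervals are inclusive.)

Evaluate at each i in [0,6]:
  i=0: ✓ (rhs at j=1; lhs holds on [0,0])
  i=1: ✗ (lhs fails at k=1 before rhs at j=2)
  i=2: ✗ (no rhs in [3,3])
  i=3: ✗ (lhs fails at k=3 before rhs at j=4)
  i=4: ✓ (rhs at j=5; lhs holds on [4,4])
  i=5: ✗ (lhs fails at k=5 before rhs at j=6)
  i=6: ✗ (lhs fails at k=6 before rhs at j=7)

0, 4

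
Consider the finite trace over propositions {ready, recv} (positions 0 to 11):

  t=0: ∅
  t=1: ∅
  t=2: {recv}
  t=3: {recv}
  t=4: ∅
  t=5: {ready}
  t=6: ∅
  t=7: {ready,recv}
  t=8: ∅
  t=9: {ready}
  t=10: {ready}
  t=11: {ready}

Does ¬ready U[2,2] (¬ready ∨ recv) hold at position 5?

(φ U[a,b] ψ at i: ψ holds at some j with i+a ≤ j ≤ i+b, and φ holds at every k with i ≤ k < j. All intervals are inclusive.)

Need some j in [7,7] with (¬ready ∨ recv), and ¬ready at every k in [5,j-1].
  j=7: (¬ready ∨ recv) holds, but ¬ready fails at k=5 → not this j.
No j in the window works → until fails.

Does not hold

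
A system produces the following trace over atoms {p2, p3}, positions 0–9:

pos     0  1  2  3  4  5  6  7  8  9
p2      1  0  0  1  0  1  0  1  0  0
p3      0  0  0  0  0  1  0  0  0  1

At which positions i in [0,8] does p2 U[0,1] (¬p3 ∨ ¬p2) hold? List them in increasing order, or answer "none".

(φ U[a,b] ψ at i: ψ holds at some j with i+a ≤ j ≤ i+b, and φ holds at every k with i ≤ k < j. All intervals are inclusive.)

Evaluate at each i in [0,8]:
  i=0: ✓ (rhs at j=0)
  i=1: ✓ (rhs at j=1)
  i=2: ✓ (rhs at j=2)
  i=3: ✓ (rhs at j=3)
  i=4: ✓ (rhs at j=4)
  i=5: ✓ (rhs at j=6; lhs holds on [5,5])
  i=6: ✓ (rhs at j=6)
  i=7: ✓ (rhs at j=7)
  i=8: ✓ (rhs at j=8)

0, 1, 2, 3, 4, 5, 6, 7, 8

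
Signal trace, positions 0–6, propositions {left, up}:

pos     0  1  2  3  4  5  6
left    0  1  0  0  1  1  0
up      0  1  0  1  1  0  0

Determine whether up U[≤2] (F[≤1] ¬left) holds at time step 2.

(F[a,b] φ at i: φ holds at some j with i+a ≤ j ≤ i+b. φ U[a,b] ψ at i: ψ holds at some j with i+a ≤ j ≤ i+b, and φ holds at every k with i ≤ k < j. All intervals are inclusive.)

Need some j in [2,4] with F[≤1] ¬left, and up at every k in [2,j-1].
  j=2: F[≤1] ¬left holds; no prefix to check → satisfied.

Holds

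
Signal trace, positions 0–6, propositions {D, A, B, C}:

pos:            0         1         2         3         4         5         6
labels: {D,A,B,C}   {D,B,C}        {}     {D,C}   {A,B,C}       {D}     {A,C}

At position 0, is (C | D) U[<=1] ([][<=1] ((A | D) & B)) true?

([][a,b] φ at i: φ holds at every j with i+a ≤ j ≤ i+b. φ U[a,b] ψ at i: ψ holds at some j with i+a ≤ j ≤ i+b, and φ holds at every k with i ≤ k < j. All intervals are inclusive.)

Need some j in [0,1] with [][<=1] ((A | D) & B), and (C | D) at every k in [0,j-1].
  j=0: [][<=1] ((A | D) & B) holds; no prefix to check → satisfied.

Holds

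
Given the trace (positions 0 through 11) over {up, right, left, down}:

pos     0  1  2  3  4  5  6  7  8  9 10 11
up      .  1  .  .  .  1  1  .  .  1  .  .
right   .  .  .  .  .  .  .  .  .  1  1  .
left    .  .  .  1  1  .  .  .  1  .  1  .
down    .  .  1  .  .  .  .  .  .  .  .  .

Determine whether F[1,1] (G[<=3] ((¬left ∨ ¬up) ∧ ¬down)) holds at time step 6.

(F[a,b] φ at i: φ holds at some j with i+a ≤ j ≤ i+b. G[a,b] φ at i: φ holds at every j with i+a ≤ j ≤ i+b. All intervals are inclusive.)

True

Check G[<=3] ((¬left ∨ ¬up) ∧ ¬down) at each j in [7,7]:
  j=7: holds on [7,10]
Found at j=7 → formula holds.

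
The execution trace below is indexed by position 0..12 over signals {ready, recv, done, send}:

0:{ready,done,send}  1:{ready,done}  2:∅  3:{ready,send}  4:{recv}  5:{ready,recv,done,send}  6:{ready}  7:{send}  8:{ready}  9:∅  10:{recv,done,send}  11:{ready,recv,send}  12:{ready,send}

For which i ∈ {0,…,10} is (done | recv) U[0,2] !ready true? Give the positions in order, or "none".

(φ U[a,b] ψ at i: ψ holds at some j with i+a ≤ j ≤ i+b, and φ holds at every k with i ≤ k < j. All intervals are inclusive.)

0, 1, 2, 4, 7, 9, 10

Evaluate at each i in [0,10]:
  i=0: ✓ (rhs at j=2; lhs holds on [0,1])
  i=1: ✓ (rhs at j=2; lhs holds on [1,1])
  i=2: ✓ (rhs at j=2)
  i=3: ✗ (lhs fails at k=3 before rhs at j=4)
  i=4: ✓ (rhs at j=4)
  i=5: ✗ (lhs fails at k=6 before rhs at j=7)
  i=6: ✗ (lhs fails at k=6 before rhs at j=7)
  i=7: ✓ (rhs at j=7)
  i=8: ✗ (lhs fails at k=8 before rhs at j=9)
  i=9: ✓ (rhs at j=9)
  i=10: ✓ (rhs at j=10)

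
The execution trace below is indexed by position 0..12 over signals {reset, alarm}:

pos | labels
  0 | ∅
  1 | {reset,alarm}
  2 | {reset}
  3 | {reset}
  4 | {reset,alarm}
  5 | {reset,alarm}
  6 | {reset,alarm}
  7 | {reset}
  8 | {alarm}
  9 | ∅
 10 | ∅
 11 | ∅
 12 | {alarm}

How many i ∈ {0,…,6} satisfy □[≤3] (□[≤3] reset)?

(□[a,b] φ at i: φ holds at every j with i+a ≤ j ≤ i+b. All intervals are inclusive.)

Evaluate at each i in [0,6]:
  i=0: ✗ (fails at j=0)
  i=1: ✓ (all of [1,4])
  i=2: ✗ (fails at j=5)
  i=3: ✗ (fails at j=5)
  i=4: ✗ (fails at j=5)
  i=5: ✗ (fails at j=5)
  i=6: ✗ (fails at j=6)
Positions where it holds: {1} → 1.

1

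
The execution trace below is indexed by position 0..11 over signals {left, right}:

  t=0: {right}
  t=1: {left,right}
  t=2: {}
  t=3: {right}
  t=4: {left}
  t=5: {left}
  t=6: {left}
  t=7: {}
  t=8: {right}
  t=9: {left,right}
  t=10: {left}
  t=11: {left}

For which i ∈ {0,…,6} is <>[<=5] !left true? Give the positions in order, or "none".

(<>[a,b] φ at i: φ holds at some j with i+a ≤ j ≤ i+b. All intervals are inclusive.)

Evaluate at each i in [0,6]:
  i=0: ✓ (witness j=0)
  i=1: ✓ (witness j=2)
  i=2: ✓ (witness j=2)
  i=3: ✓ (witness j=3)
  i=4: ✓ (witness j=7)
  i=5: ✓ (witness j=7)
  i=6: ✓ (witness j=7)

0, 1, 2, 3, 4, 5, 6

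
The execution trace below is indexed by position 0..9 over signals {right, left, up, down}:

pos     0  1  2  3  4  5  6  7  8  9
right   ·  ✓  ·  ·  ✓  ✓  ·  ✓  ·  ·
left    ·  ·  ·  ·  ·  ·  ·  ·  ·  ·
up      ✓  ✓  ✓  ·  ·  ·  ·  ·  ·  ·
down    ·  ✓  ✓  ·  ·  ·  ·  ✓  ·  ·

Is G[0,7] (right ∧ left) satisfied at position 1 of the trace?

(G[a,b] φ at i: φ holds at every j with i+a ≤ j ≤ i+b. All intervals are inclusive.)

Check (right ∧ left) at every j in [1,8]:
  j=1: false
  j=2: false
  j=3: false
  j=4: false
  j=5: false
  j=6: false
  j=7: false
  j=8: false
Fails at j=1 → formula fails.

False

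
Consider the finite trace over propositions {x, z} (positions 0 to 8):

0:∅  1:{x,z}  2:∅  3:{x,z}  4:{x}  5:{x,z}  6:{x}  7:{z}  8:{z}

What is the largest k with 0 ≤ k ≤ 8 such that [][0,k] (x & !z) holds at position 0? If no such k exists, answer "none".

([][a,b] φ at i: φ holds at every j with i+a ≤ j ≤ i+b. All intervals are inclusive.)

(x & !z) must hold from j=0 onward; find where it first fails.
  j=0: fails → no k works.

none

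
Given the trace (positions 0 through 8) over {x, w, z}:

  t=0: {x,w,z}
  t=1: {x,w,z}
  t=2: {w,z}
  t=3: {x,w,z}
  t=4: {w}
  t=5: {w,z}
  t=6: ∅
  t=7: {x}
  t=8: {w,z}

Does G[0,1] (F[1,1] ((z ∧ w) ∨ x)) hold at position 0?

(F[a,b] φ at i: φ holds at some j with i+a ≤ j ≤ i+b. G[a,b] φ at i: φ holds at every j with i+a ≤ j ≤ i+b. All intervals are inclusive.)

Yes

Check F[1,1] ((z ∧ w) ∨ x) at every j in [0,1]:
  j=0: holds (witness at 1)
  j=1: holds (witness at 2)
All positions satisfy it → formula holds.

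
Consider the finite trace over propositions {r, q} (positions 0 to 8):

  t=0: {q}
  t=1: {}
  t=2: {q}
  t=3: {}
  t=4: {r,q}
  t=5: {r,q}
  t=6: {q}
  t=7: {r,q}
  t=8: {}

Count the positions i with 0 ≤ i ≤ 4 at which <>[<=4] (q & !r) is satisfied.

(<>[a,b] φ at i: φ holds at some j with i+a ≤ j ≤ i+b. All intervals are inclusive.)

Evaluate at each i in [0,4]:
  i=0: ✓ (witness j=0)
  i=1: ✓ (witness j=2)
  i=2: ✓ (witness j=2)
  i=3: ✓ (witness j=6)
  i=4: ✓ (witness j=6)
Positions where it holds: {0, 1, 2, 3, 4} → 5.

5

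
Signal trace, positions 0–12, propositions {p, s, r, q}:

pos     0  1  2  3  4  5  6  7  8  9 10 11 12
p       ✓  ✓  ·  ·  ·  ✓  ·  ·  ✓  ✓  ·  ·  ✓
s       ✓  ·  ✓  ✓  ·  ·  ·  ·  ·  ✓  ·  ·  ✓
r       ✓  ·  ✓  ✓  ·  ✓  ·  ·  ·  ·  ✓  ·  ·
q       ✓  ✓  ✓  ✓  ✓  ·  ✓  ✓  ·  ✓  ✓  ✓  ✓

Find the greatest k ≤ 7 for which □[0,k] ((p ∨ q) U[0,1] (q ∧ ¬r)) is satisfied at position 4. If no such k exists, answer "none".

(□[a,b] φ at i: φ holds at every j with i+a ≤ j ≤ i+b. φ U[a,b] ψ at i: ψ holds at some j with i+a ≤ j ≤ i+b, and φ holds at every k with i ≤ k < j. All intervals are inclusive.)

((p ∨ q) U[0,1] (q ∧ ¬r)) must hold from j=4 onward; find where it first fails.
  j=4: holds
  j=5: holds
  j=6: holds
  j=7: holds
  j=8: holds
  j=9: holds
  j=10: holds
  j=11: holds
Holds through j=11; largest k = 7.

7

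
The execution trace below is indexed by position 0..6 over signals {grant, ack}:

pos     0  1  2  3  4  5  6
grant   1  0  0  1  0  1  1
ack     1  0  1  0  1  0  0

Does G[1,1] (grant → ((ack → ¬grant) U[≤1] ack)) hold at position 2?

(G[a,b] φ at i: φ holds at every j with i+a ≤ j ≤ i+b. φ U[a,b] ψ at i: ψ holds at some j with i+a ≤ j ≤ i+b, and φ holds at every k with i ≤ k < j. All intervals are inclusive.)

Check (grant → ((ack → ¬grant) U[≤1] ack)) at every j in [3,3]:
  j=3: antecedent true; consequent holds → ✓
All positions satisfy it → formula holds.

True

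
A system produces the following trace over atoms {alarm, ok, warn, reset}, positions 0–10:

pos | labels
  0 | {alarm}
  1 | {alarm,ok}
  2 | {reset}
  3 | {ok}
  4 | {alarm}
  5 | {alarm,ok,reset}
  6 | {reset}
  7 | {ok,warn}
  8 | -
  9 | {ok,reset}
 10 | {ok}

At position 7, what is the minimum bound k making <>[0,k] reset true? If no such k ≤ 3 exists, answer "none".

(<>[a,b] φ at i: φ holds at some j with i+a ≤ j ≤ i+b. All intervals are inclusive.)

2

Scan j = 7,8,… for reset:
  j=7: fails
  j=8: fails
  j=9: holds
First hit at j=9, so smallest k = 9-7 = 2.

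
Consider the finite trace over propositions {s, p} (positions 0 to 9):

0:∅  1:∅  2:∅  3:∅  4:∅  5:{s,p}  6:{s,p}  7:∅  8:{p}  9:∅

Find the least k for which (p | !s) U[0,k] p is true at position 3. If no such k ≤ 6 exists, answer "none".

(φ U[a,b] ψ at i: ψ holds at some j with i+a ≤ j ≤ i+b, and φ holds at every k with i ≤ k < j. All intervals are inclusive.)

2

Need earliest j ≥ 3 with p, and (p | !s) at every k in [3,j-1].
  j=3: rhs fails.
  j=4: rhs fails.
  j=5: rhs holds; lhs holds on [3,4]. k = 2.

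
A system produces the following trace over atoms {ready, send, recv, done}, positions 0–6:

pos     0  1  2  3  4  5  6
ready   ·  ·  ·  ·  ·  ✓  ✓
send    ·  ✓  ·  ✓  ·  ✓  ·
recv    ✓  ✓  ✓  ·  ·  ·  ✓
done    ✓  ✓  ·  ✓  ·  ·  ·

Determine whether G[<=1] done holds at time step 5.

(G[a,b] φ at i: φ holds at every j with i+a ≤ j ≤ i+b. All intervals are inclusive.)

Check done at every j in [5,6]:
  j=5: false
  j=6: false
Fails at j=5 → formula fails.

No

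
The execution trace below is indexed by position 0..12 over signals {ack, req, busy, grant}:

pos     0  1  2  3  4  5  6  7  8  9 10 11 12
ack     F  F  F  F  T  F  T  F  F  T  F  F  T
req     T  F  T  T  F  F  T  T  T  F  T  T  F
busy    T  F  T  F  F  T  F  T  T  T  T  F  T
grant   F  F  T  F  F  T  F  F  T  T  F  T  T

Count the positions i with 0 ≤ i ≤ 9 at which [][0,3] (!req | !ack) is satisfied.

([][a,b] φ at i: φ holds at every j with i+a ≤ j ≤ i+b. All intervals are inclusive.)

6

Evaluate at each i in [0,9]:
  i=0: ✓ (all of [0,3])
  i=1: ✓ (all of [1,4])
  i=2: ✓ (all of [2,5])
  i=3: ✗ (fails at j=6)
  i=4: ✗ (fails at j=6)
  i=5: ✗ (fails at j=6)
  i=6: ✗ (fails at j=6)
  i=7: ✓ (all of [7,10])
  i=8: ✓ (all of [8,11])
  i=9: ✓ (all of [9,12])
Positions where it holds: {0, 1, 2, 7, 8, 9} → 6.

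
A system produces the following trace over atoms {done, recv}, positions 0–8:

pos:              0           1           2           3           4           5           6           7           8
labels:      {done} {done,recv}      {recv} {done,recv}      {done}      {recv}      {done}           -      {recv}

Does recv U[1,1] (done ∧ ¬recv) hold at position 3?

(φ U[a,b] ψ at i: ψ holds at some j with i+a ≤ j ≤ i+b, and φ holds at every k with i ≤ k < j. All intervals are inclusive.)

True

Need some j in [4,4] with (done ∧ ¬recv), and recv at every k in [3,j-1].
  j=4: (done ∧ ¬recv) holds; recv holds at every k in [3,3] → satisfied.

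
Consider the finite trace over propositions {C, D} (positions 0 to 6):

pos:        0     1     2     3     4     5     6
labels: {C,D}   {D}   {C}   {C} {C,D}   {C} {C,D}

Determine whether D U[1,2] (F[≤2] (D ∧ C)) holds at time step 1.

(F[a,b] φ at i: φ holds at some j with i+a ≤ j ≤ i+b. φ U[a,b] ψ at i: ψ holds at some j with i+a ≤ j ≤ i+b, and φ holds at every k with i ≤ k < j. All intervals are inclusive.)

Need some j in [2,3] with F[≤2] (D ∧ C), and D at every k in [1,j-1].
  j=2: F[≤2] (D ∧ C) holds; D holds at every k in [1,1] → satisfied.

Yes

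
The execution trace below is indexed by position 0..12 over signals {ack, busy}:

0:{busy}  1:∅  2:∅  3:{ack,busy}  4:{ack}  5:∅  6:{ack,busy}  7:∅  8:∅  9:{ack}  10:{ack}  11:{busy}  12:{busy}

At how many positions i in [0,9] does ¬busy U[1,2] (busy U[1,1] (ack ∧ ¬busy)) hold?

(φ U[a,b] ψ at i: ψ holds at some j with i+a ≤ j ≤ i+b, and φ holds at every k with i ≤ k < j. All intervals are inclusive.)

Evaluate at each i in [0,9]:
  i=0: ✗ (no rhs in [1,2])
  i=1: ✓ (rhs at j=3; lhs holds on [1,2])
  i=2: ✓ (rhs at j=3; lhs holds on [2,2])
  i=3: ✗ (no rhs in [4,5])
  i=4: ✗ (no rhs in [5,6])
  i=5: ✗ (no rhs in [6,7])
  i=6: ✗ (no rhs in [7,8])
  i=7: ✗ (no rhs in [8,9])
  i=8: ✗ (no rhs in [9,10])
  i=9: ✗ (no rhs in [10,11])
Positions where it holds: {1, 2} → 2.

2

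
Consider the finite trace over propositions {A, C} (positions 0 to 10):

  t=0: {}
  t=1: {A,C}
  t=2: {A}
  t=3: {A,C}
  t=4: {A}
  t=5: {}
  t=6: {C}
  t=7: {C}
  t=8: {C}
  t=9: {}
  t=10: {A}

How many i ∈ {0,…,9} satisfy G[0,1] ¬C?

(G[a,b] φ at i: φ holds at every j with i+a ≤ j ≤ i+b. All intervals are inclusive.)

2

Evaluate at each i in [0,9]:
  i=0: ✗ (fails at j=1)
  i=1: ✗ (fails at j=1)
  i=2: ✗ (fails at j=3)
  i=3: ✗ (fails at j=3)
  i=4: ✓ (all of [4,5])
  i=5: ✗ (fails at j=6)
  i=6: ✗ (fails at j=6)
  i=7: ✗ (fails at j=7)
  i=8: ✗ (fails at j=8)
  i=9: ✓ (all of [9,10])
Positions where it holds: {4, 9} → 2.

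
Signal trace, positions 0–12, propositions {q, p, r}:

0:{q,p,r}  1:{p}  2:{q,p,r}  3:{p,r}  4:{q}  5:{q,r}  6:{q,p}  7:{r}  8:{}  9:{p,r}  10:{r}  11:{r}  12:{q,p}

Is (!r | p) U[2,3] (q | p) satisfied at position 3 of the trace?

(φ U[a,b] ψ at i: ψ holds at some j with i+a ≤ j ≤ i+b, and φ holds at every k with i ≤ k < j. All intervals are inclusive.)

Need some j in [5,6] with (q | p), and (!r | p) at every k in [3,j-1].
  j=5: (q | p) holds; (!r | p) holds at every k in [3,4] → satisfied.

True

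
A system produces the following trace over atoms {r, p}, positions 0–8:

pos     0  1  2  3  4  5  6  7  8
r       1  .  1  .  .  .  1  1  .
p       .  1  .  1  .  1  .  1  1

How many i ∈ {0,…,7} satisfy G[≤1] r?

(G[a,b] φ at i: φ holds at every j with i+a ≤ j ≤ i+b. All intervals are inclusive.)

Evaluate at each i in [0,7]:
  i=0: ✗ (fails at j=1)
  i=1: ✗ (fails at j=1)
  i=2: ✗ (fails at j=3)
  i=3: ✗ (fails at j=3)
  i=4: ✗ (fails at j=4)
  i=5: ✗ (fails at j=5)
  i=6: ✓ (all of [6,7])
  i=7: ✗ (fails at j=8)
Positions where it holds: {6} → 1.

1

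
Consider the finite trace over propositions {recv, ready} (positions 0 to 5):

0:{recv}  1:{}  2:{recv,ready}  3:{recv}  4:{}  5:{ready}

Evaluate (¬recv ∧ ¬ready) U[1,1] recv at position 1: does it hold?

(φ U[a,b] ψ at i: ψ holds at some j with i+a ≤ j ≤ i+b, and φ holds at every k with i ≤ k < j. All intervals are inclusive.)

Need some j in [2,2] with recv, and (¬recv ∧ ¬ready) at every k in [1,j-1].
  j=2: recv holds; (¬recv ∧ ¬ready) holds at every k in [1,1] → satisfied.

Holds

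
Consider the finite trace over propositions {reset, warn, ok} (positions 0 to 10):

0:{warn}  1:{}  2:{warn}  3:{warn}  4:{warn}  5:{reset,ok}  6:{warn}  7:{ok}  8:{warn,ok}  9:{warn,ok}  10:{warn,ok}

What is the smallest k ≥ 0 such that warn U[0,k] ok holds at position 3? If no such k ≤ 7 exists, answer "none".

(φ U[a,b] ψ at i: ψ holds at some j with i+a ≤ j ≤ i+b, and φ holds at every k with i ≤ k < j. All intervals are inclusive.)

2

Need earliest j ≥ 3 with ok, and warn at every k in [3,j-1].
  j=3: rhs fails.
  j=4: rhs fails.
  j=5: rhs holds; lhs holds on [3,4]. k = 2.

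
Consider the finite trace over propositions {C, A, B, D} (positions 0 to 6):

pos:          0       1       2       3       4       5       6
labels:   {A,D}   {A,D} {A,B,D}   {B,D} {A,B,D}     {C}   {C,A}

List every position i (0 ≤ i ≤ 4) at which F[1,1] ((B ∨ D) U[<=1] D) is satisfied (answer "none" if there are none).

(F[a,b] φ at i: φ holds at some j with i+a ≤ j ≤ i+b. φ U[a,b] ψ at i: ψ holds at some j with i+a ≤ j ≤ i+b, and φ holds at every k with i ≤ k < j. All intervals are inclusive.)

Evaluate at each i in [0,4]:
  i=0: ✓ (witness j=1)
  i=1: ✓ (witness j=2)
  i=2: ✓ (witness j=3)
  i=3: ✓ (witness j=4)
  i=4: ✗ (none in [5,5])

0, 1, 2, 3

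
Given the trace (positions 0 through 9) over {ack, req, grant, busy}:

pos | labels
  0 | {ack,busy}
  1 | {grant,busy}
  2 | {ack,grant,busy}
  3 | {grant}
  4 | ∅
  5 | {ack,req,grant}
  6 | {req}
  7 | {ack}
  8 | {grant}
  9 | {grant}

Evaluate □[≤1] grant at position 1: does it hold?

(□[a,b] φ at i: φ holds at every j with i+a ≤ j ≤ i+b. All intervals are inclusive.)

Yes

Check grant at every j in [1,2]:
  j=1: true
  j=2: true
All positions satisfy it → formula holds.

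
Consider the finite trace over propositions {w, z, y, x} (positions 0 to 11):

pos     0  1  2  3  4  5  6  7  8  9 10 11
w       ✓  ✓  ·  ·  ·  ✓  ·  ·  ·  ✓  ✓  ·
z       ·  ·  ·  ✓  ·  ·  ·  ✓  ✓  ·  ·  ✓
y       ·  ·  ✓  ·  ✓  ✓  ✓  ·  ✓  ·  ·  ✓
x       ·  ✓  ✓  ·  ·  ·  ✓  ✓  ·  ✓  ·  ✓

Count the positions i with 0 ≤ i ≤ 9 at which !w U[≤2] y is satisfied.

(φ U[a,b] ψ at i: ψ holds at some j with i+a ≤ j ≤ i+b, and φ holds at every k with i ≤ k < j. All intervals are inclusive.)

7

Evaluate at each i in [0,9]:
  i=0: ✗ (lhs fails at k=0 before rhs at j=2)
  i=1: ✗ (lhs fails at k=1 before rhs at j=2)
  i=2: ✓ (rhs at j=2)
  i=3: ✓ (rhs at j=4; lhs holds on [3,3])
  i=4: ✓ (rhs at j=4)
  i=5: ✓ (rhs at j=5)
  i=6: ✓ (rhs at j=6)
  i=7: ✓ (rhs at j=8; lhs holds on [7,7])
  i=8: ✓ (rhs at j=8)
  i=9: ✗ (lhs fails at k=9 before rhs at j=11)
Positions where it holds: {2, 3, 4, 5, 6, 7, 8} → 7.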